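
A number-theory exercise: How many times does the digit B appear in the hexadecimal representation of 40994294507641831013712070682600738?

2

40994294507641831013712070682600738 in base 16 is 7E52CBD8A02A8C6DB0659D567E522.
The digit B appears 2 times.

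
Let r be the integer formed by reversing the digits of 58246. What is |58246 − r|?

6039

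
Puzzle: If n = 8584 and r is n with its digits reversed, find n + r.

13442

Reverse of 8584 is 4858.
8584 + 4858 = 13442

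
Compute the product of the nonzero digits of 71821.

112

7×1×8×2×1 = 112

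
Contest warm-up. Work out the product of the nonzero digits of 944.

144

9×4×4 = 144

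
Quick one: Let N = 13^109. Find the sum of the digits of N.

535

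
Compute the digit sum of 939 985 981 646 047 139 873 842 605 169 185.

174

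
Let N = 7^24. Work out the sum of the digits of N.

73

7^24 = 191581231380566414401
Sum of its 21 digits: 73.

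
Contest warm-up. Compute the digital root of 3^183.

9

The digital root of n equals n mod 9 (or 9 when 9 | n), so we need 3^183 mod 9.
3^183 ≡ 0 (mod 9), so the digital root is 9.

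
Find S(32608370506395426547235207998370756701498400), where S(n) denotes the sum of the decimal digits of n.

3+2+6+0+8+3+7+0+5+0+6+3+9+5+4+2+6+5+4+7+2+3+5+2+0+7+9+9+8+3+7+0+7+5+6+7+0+1+4+9+8+4+0+0 = 191

191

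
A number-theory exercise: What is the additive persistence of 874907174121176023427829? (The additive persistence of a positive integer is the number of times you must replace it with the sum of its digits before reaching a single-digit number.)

2

874907174121176023427829 → 102 → 3 (2 steps)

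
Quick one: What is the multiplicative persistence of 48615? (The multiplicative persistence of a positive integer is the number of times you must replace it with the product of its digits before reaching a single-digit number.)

48615 → 960 → 0 (2 steps)

2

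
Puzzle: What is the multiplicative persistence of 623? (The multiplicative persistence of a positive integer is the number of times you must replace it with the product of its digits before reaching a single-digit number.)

623 → 36 → 18 → 8 (3 steps)

3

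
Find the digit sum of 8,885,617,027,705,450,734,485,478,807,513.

8+8+8+5+6+1+7+0+2+7+7+0+5+4+5+0+7+3+4+4+8+5+4+7+8+8+0+7+5+1+3 = 147

147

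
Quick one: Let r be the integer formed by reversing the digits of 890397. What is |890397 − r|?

97299

Reverse of 890397 is 793098.
|890397 − 793098| = 97299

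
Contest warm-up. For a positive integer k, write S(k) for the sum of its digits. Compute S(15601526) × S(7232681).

754

S(15601526) = 1+5+6+0+1+5+2+6 = 26.
S(7232681) = 7+2+3+2+6+8+1 = 29.
26 · 29 = 754.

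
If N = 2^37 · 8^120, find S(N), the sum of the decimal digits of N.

551

2^37 · 8^120 = 322781234760863573706989896500376484291213224103652939103832419567580952752105149328705669160017228929487896496593436672
Sum of its 120 digits: 551.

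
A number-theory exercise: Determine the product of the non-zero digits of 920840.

576

9×2×8×4 = 576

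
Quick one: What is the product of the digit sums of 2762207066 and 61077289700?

1786

S(2762207066) = 2+7+6+2+2+0+7+0+6+6 = 38.
S(61077289700) = 6+1+0+7+7+2+8+9+7+0+0 = 47.
38 · 47 = 1786.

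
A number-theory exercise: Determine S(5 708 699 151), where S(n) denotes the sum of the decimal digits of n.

51

5+7+0+8+6+9+9+1+5+1 = 51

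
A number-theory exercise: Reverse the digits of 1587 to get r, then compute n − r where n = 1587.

Reverse of 1587 is 7851.
1587 − 7851 = -6264

-6264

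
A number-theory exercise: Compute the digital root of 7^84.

1

The digital root of n equals n mod 9 (or 9 when 9 | n), so we need 7^84 mod 9.
7^84 ≡ 1 (mod 9), so the digital root is 1.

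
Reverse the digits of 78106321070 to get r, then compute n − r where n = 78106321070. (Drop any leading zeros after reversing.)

71093960883

Reverse of 78106321070 is 7012360187.
78106321070 − 7012360187 = 71093960883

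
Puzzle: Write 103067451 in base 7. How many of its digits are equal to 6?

2

103067451 in base 7 is 2361026124.
The digit 6 appears 2 times.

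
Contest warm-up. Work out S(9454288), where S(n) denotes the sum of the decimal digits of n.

40

9+4+5+4+2+8+8 = 40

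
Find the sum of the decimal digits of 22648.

22

2+2+6+4+8 = 22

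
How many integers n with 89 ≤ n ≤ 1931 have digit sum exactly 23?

The integers in [89, 1931] that have digit sum exactly 23: 599, 689, 698, 779, 788, 797, …, 1886, 1895.
30 qualify.

30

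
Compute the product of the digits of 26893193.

69984

2×6×8×9×3×1×9×3 = 69984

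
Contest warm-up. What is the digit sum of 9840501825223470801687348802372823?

140

9+8+4+0+5+0+1+8+2+5+2+2+3+4+7+0+8+0+1+6+8+7+3+4+8+8+0+2+3+7+2+8+2+3 = 140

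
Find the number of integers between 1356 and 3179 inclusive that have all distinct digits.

The integers in [1356, 3179] that have all distinct digits: 1356, 1357, 1358, 1359, 1360, 1362, …, 3178, 3179.
970 qualify.

970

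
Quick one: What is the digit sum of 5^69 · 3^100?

468

5^69 · 3^100 = 873083480668499666471096251682443852229403633270247921289997083960088275489397346973419189453125
Sum of its 96 digits: 468.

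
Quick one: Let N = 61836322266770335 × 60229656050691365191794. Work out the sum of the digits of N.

61836322266770335 × 60229656050691365191794 = 3724380421567285102197078015490224630990
Sum of its 40 digits: 156.

156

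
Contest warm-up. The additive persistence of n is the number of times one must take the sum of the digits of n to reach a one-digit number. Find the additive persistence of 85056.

2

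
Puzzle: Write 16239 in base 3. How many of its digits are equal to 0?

2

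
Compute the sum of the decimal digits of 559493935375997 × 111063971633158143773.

160

559493935375997 × 111063971633158143773 = 62139618567523746479004079339216681
Sum of its 35 digits: 160.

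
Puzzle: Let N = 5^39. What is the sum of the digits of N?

134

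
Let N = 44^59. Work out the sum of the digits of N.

44^59 = 9198307260930553905406593486096283472413604774285163241841976875686185351859783457013486011285504
Sum of its 97 digits: 440.

440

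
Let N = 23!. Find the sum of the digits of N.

99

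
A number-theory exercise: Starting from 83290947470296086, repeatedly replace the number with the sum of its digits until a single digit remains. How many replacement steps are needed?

3

83290947470296086 → 84 → 12 → 3 (3 steps)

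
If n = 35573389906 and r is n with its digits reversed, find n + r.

96571727459

Reverse of 35573389906 is 60998337553.
35573389906 + 60998337553 = 96571727459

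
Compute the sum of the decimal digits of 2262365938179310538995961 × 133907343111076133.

181

2262365938179310538995961 × 133907343111076133 = 302947411926588591692721900519440050498813
Sum of its 42 digits: 181.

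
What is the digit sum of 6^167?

630

6^167 = 8938380001266777906884958508420497831014352408807896669415371777961485697689510482513941933974205155511460896352112388399993716736
Sum of its 130 digits: 630.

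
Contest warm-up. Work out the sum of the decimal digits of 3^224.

486

3^224 = 75017235761082801347754799639985631302843555773437467049335826804960201862842485462417511176795886253700481
Sum of its 107 digits: 486.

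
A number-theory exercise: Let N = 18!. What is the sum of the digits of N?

18! = 6402373705728000
Sum of its 16 digits: 54.

54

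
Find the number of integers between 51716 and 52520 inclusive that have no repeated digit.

288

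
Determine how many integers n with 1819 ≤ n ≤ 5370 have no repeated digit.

The integers in [1819, 5370] that have no repeated digit: 1820, 1823, 1824, 1825, 1826, 1827, …, 5369, 5370.
1821 qualify.

1821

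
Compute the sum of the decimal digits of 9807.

9+8+0+7 = 24

24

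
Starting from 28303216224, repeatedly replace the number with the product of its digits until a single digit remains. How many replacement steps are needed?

1

28303216224 → 0 (1 step)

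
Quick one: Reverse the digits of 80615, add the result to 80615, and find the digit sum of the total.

Reversal of 80615 is 51608; 80615 + 51608 = 132223.
Digit sum of 132223: 1+3+2+2+2+3 = 13.

13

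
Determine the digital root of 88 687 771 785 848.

2

8+8+6+8+7+7+7+1+7+8+5+8+4+8 = 92
9+2 = 11
1+1 = 2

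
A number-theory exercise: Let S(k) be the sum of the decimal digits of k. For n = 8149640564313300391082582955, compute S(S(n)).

6

First digit sum: 114.
1+1+4 = 6.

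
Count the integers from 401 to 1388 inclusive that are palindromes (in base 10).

64

The integers in [401, 1388] that are palindromes (in base 10): 404, 414, 424, 434, 444, 454, …, 1221, 1331.
64 qualify.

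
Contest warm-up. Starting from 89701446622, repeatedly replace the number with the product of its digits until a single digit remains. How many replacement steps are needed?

1

89701446622 → 0 (1 step)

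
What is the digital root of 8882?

8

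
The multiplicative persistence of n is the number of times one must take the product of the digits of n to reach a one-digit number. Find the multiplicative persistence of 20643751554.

20643751554 → 0 (1 step)

1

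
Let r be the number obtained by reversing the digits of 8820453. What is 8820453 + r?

Reverse of 8820453 is 3540288.
8820453 + 3540288 = 12360741

12360741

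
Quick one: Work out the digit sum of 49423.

4+9+4+2+3 = 22

22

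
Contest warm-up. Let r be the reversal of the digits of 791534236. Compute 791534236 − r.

Reverse of 791534236 is 632435197.
791534236 − 632435197 = 159099039

159099039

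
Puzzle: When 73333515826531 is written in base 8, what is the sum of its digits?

73333515826531 in base 8 is 2053111212232543.
Digit sum: 2+0+5+3+1+1+1+2+1+2+2+3+2+5+4+3 = 37.

37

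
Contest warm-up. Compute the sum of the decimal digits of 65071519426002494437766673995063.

146

6+5+0+7+1+5+1+9+4+2+6+0+0+2+4+9+4+4+3+7+7+6+6+6+7+3+9+9+5+0+6+3 = 146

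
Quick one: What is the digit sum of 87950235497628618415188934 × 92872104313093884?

87950235497628618415188934 × 92872104313093884 = 8168123445496937633498958787262563939879656
Sum of its 43 digits: 243.

243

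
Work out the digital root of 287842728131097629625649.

1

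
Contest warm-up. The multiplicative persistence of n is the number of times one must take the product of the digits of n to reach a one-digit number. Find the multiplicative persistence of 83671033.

1

83671033 → 0 (1 step)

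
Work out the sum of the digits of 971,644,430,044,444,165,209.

9+7+1+6+4+4+4+3+0+0+4+4+4+4+4+1+6+5+2+0+9 = 81

81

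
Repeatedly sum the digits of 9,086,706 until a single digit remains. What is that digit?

9

9+0+8+6+7+0+6 = 36
3+6 = 9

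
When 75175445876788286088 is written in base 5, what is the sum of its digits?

75175445876788286088 in base 5 is 20021104132020221130300123323.
Digit sum: 2+0+0+2+1+1+0+4+1+3+2+0+2+0+2+2+1+1+3+0+3+0+0+1+2+3+3+2+3 = 44.

44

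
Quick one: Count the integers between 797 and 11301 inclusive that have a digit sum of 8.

175

The integers in [797, 11301] that have a digit sum of 8: 800, 1007, 1016, 1025, 1034, 1043, …, 11231, 11240.
175 qualify.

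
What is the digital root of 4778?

4+7+7+8 = 26
2+6 = 8

8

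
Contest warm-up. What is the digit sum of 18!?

54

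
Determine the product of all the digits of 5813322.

1440

5×8×1×3×3×2×2 = 1440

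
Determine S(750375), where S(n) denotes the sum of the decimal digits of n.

7+5+0+3+7+5 = 27

27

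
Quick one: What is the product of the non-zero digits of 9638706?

54432

9×6×3×8×7×6 = 54432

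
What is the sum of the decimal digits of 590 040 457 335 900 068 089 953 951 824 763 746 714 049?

189

5+9+0+0+4+0+4+5+7+3+3+5+9+0+0+0+6+8+0+8+9+9+5+3+9+5+1+8+2+4+7+6+3+7+4+6+7+1+4+0+4+9 = 189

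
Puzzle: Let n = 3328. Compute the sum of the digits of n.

3+3+2+8 = 16

16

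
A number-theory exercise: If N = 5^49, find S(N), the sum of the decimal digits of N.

158

5^49 = 17763568394002504646778106689453125
Sum of its 35 digits: 158.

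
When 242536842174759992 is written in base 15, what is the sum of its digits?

104

242536842174759992 in base 15 is 8494AECCA520B12.
Digit sum: 8+4+9+4+10+14+12+12+10+5+2+0+11+1+2 = 104.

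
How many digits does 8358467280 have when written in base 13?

8358467280 in base 13 is A328A2337, which has 9 digits.

9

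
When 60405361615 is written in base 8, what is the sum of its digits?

39

60405361615 in base 8 is 702034125717.
Digit sum: 7+0+2+0+3+4+1+2+5+7+1+7 = 39.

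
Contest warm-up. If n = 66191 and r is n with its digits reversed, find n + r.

85357

Reverse of 66191 is 19166.
66191 + 19166 = 85357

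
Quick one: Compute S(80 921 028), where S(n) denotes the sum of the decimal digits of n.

30

8+0+9+2+1+0+2+8 = 30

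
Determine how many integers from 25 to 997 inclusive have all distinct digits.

The integers in [25, 997] that have all distinct digits: 25, 26, 27, 28, 29, 30, …, 986, 987.
716 qualify.

716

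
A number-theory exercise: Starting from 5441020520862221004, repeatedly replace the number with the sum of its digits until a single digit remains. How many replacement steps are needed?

3

5441020520862221004 → 48 → 12 → 3 (3 steps)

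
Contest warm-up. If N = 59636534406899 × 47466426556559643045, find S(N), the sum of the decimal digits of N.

59636534406899 × 47466426556559643045 = 2830733180512813574918568225367455
Sum of its 34 digits: 147.

147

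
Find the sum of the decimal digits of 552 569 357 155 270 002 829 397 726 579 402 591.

164

5+5+2+5+6+9+3+5+7+1+5+5+2+7+0+0+0+2+8+2+9+3+9+7+7+2+6+5+7+9+4+0+2+5+9+1 = 164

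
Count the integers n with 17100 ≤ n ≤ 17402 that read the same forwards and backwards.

The integers in [17100, 17402] that read the same forwards and backwards: 17171, 17271, 17371.
3 qualify.

3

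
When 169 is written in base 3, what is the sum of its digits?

169 in base 3 is 20021.
Digit sum: 2+0+0+2+1 = 5.

5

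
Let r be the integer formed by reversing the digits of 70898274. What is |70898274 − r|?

Reverse of 70898274 is 47289807.
|70898274 − 47289807| = 23608467

23608467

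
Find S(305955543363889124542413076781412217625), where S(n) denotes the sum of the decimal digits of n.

161

3+0+5+9+5+5+5+4+3+3+6+3+8+8+9+1+2+4+5+4+2+4+1+3+0+7+6+7+8+1+4+1+2+2+1+7+6+2+5 = 161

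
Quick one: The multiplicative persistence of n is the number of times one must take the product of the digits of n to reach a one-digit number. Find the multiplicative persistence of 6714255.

2

6714255 → 8400 → 0 (2 steps)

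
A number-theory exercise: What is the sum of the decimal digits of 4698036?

4+6+9+8+0+3+6 = 36

36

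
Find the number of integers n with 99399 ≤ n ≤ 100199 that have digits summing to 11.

19

The integers in [99399, 100199] that have digits summing to 11: 100019, 100028, 100037, 100046, 100055, 100064, …, 100181, 100190.
19 qualify.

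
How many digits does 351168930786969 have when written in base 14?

351168930786969 in base 14 is 62A094A116CC1, which has 13 digits.

13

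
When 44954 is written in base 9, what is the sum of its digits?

44954 in base 9 is 67588.
Digit sum: 6+7+5+8+8 = 34.

34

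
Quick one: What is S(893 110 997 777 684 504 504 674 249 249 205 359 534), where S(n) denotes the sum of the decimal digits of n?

187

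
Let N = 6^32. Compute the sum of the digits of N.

6^32 = 7958661109946400884391936
Sum of its 25 digits: 126.

126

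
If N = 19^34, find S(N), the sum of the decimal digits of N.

172

19^34 = 30034640110980377619945846078500632729311721
Sum of its 44 digits: 172.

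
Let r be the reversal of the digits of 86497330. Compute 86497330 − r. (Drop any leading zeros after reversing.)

83117862

Reverse of 86497330 is 3379468.
86497330 − 3379468 = 83117862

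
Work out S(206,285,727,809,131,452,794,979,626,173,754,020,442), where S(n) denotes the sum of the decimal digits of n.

2+0+6+2+8+5+7+2+7+8+0+9+1+3+1+4+5+2+7+9+4+9+7+9+6+2+6+1+7+3+7+5+4+0+2+0+4+4+2 = 170

170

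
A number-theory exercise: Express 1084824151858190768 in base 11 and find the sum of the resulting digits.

1084824151858190768 in base 11 is 216775452179715612.
Digit sum: 2+1+6+7+7+5+4+5+2+1+7+9+7+1+5+6+1+2 = 78.

78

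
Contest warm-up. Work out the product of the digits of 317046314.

0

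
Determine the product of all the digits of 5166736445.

5×1×6×6×7×3×6×4×4×5 = 1814400

1814400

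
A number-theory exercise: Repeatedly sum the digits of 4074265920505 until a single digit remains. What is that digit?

4

4+0+7+4+2+6+5+9+2+0+5+0+5 = 49
4+9 = 13
1+3 = 4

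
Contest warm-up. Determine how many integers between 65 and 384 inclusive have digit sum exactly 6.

15

The integers in [65, 384] that have digit sum exactly 6: 105, 114, 123, 132, 141, 150, …, 321, 330.
15 qualify.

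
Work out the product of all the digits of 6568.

1440

6×5×6×8 = 1440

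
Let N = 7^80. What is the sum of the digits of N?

7^80 = 40536215597144386832065866109016673800875222251012083746192454448001
Sum of its 68 digits: 265.

265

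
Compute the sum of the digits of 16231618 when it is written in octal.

16231618 in base 8 is 75726302.
Digit sum: 7+5+7+2+6+3+0+2 = 32.

32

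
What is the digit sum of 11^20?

11^20 = 672749994932560009201
Sum of its 21 digits: 94.

94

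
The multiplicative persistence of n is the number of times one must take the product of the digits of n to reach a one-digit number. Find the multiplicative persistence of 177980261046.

177980261046 → 0 (1 step)

1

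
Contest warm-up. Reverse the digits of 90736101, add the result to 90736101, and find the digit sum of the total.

Reversal of 90736101 is 10163709; 90736101 + 10163709 = 100899810.
Digit sum of 100899810: 1+0+0+8+9+9+8+1+0 = 36.

36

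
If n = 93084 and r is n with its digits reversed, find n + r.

141123

Reverse of 93084 is 48039.
93084 + 48039 = 141123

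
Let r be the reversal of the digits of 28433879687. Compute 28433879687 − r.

-50263953795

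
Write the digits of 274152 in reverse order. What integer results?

251472

Reversing 274152 gives 251472.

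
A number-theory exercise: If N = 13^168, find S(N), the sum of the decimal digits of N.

838

13^168 = 13882995648971427331025903931877308650968871447347235605211358157252148521662318010676080723019759153821504891380035198120846540184346538628161904387790998345046721749399293824585785449121
Sum of its 188 digits: 838.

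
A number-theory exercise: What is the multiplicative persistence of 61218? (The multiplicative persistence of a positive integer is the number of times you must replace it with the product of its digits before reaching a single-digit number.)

4

61218 → 96 → 54 → 20 → 0 (4 steps)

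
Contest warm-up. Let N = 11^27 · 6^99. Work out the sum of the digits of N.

11^27 · 6^99 = 1427500559880776581045032394060140114207456530492100328355495838271667516780885571166636720545938502844416
Sum of its 106 digits: 441.

441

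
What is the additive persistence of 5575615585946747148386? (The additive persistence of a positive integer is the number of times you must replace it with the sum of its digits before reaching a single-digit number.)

3

5575615585946747148386 → 119 → 11 → 2 (3 steps)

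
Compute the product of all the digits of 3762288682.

3×7×6×2×2×8×8×6×8×2 = 3096576

3096576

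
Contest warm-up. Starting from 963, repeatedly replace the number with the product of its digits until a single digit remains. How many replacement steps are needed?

3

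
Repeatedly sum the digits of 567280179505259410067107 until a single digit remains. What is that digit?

5+6+7+2+8+0+1+7+9+5+0+5+2+5+9+4+1+0+0+6+7+1+0+7 = 97
9+7 = 16
1+6 = 7

7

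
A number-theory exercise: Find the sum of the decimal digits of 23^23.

146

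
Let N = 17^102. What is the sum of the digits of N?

595

17^102 = 320471918733646472337466285887902445300008961450815182552400484129598510764894975638890736639985472047292802484386766908712289
Sum of its 126 digits: 595.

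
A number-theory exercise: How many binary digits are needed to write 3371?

12

3371 in base 2 is 110100101011, which has 12 digits.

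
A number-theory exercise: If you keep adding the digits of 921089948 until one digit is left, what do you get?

9+2+1+0+8+9+9+4+8 = 50
5+0 = 5

5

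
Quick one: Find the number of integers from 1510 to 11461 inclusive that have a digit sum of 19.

The integers in [1510, 11461] that have a digit sum of 19: 1549, 1558, 1567, 1576, 1585, 1594, …, 11449, 11458.
671 qualify.

671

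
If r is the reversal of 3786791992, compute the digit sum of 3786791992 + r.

Reversal of 3786791992 is 2991976873; 3786791992 + 2991976873 = 6778768865.
Digit sum of 6778768865: 6+7+7+8+7+6+8+8+6+5 = 68.

68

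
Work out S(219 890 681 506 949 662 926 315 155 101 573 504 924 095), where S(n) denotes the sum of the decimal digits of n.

2+1+9+8+9+0+6+8+1+5+0+6+9+4+9+6+6+2+9+2+6+3+1+5+1+5+5+1+0+1+5+7+3+5+0+4+9+2+4+0+9+5 = 183

183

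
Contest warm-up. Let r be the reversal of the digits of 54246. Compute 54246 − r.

Reverse of 54246 is 64245.
54246 − 64245 = -9999

-9999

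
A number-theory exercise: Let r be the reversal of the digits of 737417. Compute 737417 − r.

22680

Reverse of 737417 is 714737.
737417 − 714737 = 22680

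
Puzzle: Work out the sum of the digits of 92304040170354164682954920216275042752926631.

168

9+2+3+0+4+0+4+0+1+7+0+3+5+4+1+6+4+6+8+2+9+5+4+9+2+0+2+1+6+2+7+5+0+4+2+7+5+2+9+2+6+6+3+1 = 168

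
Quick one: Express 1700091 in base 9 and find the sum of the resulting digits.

1700091 in base 9 is 3171070.
Digit sum: 3+1+7+1+0+7+0 = 19.

19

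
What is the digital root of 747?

7+4+7 = 18
1+8 = 9

9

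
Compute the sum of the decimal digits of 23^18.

23^18 = 3244150909895248285300369
Sum of its 25 digits: 109.

109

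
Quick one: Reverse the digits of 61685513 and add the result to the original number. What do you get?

Reverse of 61685513 is 31558616.
61685513 + 31558616 = 93244129

93244129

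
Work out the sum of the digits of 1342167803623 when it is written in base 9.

1342167803623 in base 9 is 4668328454221.
Digit sum: 4+6+6+8+3+2+8+4+5+4+2+2+1 = 55.

55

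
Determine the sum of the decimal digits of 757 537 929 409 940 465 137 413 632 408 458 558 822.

7+5+7+5+3+7+9+2+9+4+0+9+9+4+0+4+6+5+1+3+7+4+1+3+6+3+2+4+0+8+4+5+8+5+5+8+8+2+2 = 184

184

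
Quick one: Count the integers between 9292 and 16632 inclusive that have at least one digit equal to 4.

2768

The integers in [9292, 16632] that have at least one digit equal to 4: 9294, 9304, 9314, 9324, 9334, 9340, …, 16614, 16624.
2768 qualify.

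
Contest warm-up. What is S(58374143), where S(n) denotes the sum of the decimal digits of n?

35

5+8+3+7+4+1+4+3 = 35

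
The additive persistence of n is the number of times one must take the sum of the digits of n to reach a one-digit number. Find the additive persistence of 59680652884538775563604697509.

3

59680652884538775563604697509 → 156 → 12 → 3 (3 steps)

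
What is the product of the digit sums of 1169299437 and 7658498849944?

S(1169299437) = 1+1+6+9+2+9+9+4+3+7 = 51.
S(7658498849944) = 7+6+5+8+4+9+8+8+4+9+9+4+4 = 85.
51 · 85 = 4335.

4335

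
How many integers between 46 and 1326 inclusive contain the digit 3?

The integers in [46, 1326] that contain the digit 3: 53, 63, 73, 83, 93, 103, …, 1325, 1326.
341 qualify.

341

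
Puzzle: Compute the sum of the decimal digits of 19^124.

703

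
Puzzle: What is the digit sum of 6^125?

432

6^125 = 18574036641424215185486358276400202836529641146952834379424683438219702422494709483991487140069376
Sum of its 98 digits: 432.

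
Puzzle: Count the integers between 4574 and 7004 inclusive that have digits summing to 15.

The integers in [4574, 7004] that have digits summing to 15: 4605, 4614, 4623, 4632, 4641, 4650, …, 6810, 6900.
136 qualify.

136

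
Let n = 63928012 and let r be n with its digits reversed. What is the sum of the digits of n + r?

35

Reversal of 63928012 is 21082936; 63928012 + 21082936 = 85010948.
Digit sum of 85010948: 8+5+0+1+0+9+4+8 = 35.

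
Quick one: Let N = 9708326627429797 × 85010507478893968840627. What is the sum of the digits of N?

184

9708326627429797 × 85010507478893968840627 = 825309773368666219288073614600923962719
Sum of its 39 digits: 184.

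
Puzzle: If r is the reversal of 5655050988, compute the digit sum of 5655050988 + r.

48

Reversal of 5655050988 is 8890505565; 5655050988 + 8890505565 = 14545556553.
Digit sum of 14545556553: 1+4+5+4+5+5+5+6+5+5+3 = 48.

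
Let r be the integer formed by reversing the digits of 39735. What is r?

Reversing 39735 gives 53793.

53793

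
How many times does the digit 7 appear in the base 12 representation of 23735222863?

2

23735222863 in base 12 is 4724A65467.
The digit 7 appears 2 times.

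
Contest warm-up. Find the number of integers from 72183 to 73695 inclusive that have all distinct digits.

514

The integers in [72183, 73695] that have all distinct digits: 72183, 72184, 72185, 72186, 72189, 72190, …, 73694, 73695.
514 qualify.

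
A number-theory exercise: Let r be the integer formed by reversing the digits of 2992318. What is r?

Reversing 2992318 gives 8132992.

8132992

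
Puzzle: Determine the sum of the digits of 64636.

6+4+6+3+6 = 25

25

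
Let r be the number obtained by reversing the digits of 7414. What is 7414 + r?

Reverse of 7414 is 4147.
7414 + 4147 = 11561

11561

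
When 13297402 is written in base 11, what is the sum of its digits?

13297402 in base 11 is 7562598.
Digit sum: 7+5+6+2+5+9+8 = 42.

42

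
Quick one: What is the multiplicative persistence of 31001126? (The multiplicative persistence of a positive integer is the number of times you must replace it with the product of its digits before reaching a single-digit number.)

1

31001126 → 0 (1 step)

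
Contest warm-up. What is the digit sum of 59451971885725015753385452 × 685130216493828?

59451971885725015753385452 × 685130216493828 = 40732342369051755732104190539480462990256
Sum of its 41 digits: 165.

165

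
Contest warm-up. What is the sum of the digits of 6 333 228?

27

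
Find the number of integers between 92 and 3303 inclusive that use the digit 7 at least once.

852

The integers in [92, 3303] that use the digit 7 at least once: 97, 107, 117, 127, 137, 147, …, 3287, 3297.
852 qualify.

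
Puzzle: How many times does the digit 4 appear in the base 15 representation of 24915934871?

24915934871 in base 15 is 9AC61934B.
The digit 4 appears 1 time.

1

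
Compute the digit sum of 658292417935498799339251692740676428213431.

6+5+8+2+9+2+4+1+7+9+3+5+4+9+8+7+9+9+3+3+9+2+5+1+6+9+2+7+4+0+6+7+6+4+2+8+2+1+3+4+3+1 = 205

205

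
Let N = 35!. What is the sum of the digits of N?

35! = 10333147966386144929666651337523200000000
Sum of its 41 digits: 144.

144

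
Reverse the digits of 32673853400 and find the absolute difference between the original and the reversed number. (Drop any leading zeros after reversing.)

32238015777

Reverse of 32673853400 is 435837623.
|32673853400 − 435837623| = 32238015777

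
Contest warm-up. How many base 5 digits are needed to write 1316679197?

1316679197 in base 5 is 10144032213242, which has 14 digits.

14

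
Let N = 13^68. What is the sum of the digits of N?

13^68 = 5599483340338967015396973417457468966536382080197551009346307518298472575121
Sum of its 76 digits: 358.

358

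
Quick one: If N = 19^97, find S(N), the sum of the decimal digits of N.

19^97 = 10942065052959904423889340990386629470628945828095864965495389114171377882574435992542632419141451340745154782894654048059539
Sum of its 125 digits: 595.

595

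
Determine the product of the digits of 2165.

60

2×1×6×5 = 60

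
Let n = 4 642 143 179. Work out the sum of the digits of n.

4+6+4+2+1+4+3+1+7+9 = 41

41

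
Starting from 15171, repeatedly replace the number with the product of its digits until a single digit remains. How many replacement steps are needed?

15171 → 35 → 15 → 5 (3 steps)

3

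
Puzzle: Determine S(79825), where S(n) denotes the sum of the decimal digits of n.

7+9+8+2+5 = 31

31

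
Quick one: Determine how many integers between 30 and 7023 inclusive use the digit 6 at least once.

2625

The integers in [30, 7023] that use the digit 6 at least once: 36, 46, 56, 60, 61, 62, …, 7006, 7016.
2625 qualify.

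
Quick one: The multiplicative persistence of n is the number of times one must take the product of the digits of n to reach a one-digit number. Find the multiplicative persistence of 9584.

9584 → 1440 → 0 (2 steps)

2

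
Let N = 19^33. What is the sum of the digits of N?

19^33 = 1580770532156861979997149793605296459437459
Sum of its 43 digits: 226.

226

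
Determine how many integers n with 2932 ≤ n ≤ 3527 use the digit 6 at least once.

The integers in [2932, 3527] that use the digit 6 at least once: 2936, 2946, 2956, 2960, 2961, 2962, …, 3516, 3526.
114 qualify.

114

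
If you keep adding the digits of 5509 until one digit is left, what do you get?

1

5+5+0+9 = 19
1+9 = 10
1+0 = 1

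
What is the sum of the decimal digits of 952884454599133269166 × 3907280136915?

135

952884454599133269166 × 3907280136915 = 3723186502230276541387260027862890
Sum of its 34 digits: 135.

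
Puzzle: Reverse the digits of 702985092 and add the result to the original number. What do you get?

Reverse of 702985092 is 290589207.
702985092 + 290589207 = 993574299

993574299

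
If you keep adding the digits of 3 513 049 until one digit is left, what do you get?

7

3+5+1+3+0+4+9 = 25
2+5 = 7
(Equivalently, 3 513 049 mod 9 = 7.)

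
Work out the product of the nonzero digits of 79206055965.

5103000

7×9×2×6×5×5×9×6×5 = 5103000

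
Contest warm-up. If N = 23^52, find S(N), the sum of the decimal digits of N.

23^52 = 64542751082767918430897798773372060387158551764172664212787858136578721
Sum of its 71 digits: 346.

346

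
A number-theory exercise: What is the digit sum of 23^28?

202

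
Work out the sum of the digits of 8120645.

8+1+2+0+6+4+5 = 26

26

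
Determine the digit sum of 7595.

7+5+9+5 = 26

26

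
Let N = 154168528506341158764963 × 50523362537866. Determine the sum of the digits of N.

180

154168528506341158764963 × 50523362537866 = 7789112457655203413373392265881588958
Sum of its 37 digits: 180.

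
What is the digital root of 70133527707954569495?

7+0+1+3+3+5+2+7+7+0+7+9+5+4+5+6+9+4+9+5 = 98
9+8 = 17
1+7 = 8

8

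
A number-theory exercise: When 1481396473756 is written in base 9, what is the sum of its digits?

44

1481396473756 in base 9 is 5217661732301.
Digit sum: 5+2+1+7+6+6+1+7+3+2+3+0+1 = 44.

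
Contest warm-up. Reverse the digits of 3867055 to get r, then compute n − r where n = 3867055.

Reverse of 3867055 is 5507683.
3867055 − 5507683 = -1640628

-1640628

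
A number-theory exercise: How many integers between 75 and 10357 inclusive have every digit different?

The integers in [75, 10357] that have every digit different: 75, 76, 78, 79, 80, 81, …, 10356, 10357.
5264 qualify.

5264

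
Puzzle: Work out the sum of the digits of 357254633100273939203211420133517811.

117

3+5+7+2+5+4+6+3+3+1+0+0+2+7+3+9+3+9+2+0+3+2+1+1+4+2+0+1+3+3+5+1+7+8+1+1 = 117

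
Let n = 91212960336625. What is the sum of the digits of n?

9+1+2+1+2+9+6+0+3+3+6+6+2+5 = 55

55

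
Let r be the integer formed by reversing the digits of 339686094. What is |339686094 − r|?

151000839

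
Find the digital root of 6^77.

The digital root of n equals n mod 9 (or 9 when 9 | n), so we need 6^77 mod 9.
6^77 ≡ 0 (mod 9), so the digital root is 9.

9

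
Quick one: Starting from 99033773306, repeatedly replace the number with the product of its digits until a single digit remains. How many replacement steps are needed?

99033773306 → 0 (1 step)

1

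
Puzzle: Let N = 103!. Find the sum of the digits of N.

621

103! = 99029007164861804075467152545817733490901658221144924830052805546998766658416222832141441073883538492653516385977292093222882134415149891584000000000000000000000000
Sum of its 164 digits: 621.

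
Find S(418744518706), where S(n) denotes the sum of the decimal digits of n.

4+1+8+7+4+4+5+1+8+7+0+6 = 55

55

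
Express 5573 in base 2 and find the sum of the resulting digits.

7

5573 in base 2 is 1010111000101.
Digit sum: 1+0+1+0+1+1+1+0+0+0+1+0+1 = 7.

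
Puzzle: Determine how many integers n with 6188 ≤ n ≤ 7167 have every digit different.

The integers in [6188, 7167] that have every digit different: 6189, 6190, 6192, 6193, 6194, 6195, …, 7164, 7165.
496 qualify.

496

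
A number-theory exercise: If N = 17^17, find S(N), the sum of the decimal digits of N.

98

17^17 = 827240261886336764177
Sum of its 21 digits: 98.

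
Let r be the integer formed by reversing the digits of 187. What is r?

Reversing 187 gives 781.

781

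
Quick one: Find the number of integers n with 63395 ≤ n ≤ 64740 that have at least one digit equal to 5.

414

The integers in [63395, 64740] that have at least one digit equal to 5: 63395, 63405, 63415, 63425, 63435, 63445, …, 64725, 64735.
414 qualify.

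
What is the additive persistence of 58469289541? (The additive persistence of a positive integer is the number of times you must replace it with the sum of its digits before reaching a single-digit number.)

58469289541 → 61 → 7 (2 steps)

2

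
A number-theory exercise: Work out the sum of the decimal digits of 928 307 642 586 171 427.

9+2+8+3+0+7+6+4+2+5+8+6+1+7+1+4+2+7 = 82

82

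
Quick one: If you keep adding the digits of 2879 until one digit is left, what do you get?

8

2+8+7+9 = 26
2+6 = 8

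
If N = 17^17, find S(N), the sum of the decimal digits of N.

98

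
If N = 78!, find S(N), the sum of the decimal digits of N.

423

78! = 11324281178206297831457521158732046228731749579488251990048962825668835325234200766245086213177344000000000000000000
Sum of its 116 digits: 423.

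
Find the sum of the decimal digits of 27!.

27! = 10888869450418352160768000000
Sum of its 29 digits: 108.

108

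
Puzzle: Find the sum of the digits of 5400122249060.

35

5+4+0+0+1+2+2+2+4+9+0+6+0 = 35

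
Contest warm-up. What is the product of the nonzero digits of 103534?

180

1×3×5×3×4 = 180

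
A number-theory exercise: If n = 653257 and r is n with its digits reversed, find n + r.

Reverse of 653257 is 752356.
653257 + 752356 = 1405613

1405613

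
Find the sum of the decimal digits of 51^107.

783

51^107 = 512871826243045215008721722213016074167485831758897552766554268984270103368578292215224922050885493379581172275933849731059879499704314018682178291516243148011065551417010299262307851
Sum of its 183 digits: 783.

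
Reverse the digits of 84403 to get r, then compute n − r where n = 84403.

Reverse of 84403 is 30448.
84403 − 30448 = 53955

53955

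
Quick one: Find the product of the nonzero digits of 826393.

8×2×6×3×9×3 = 7776

7776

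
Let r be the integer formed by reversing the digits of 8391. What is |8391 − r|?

6453

Reverse of 8391 is 1938.
|8391 − 1938| = 6453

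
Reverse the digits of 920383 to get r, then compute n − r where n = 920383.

Reverse of 920383 is 383029.
920383 − 383029 = 537354

537354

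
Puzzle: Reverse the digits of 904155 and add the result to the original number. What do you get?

1455564

Reverse of 904155 is 551409.
904155 + 551409 = 1455564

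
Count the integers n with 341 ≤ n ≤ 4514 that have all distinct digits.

2225

The integers in [341, 4514] that have all distinct digits: 341, 342, 345, 346, 347, 348, …, 4512, 4513.
2225 qualify.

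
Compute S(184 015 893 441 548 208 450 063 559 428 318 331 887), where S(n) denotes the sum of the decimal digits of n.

168

1+8+4+0+1+5+8+9+3+4+4+1+5+4+8+2+0+8+4+5+0+0+6+3+5+5+9+4+2+8+3+1+8+3+3+1+8+8+7 = 168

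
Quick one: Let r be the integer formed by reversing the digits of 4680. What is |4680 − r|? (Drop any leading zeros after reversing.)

Reverse of 4680 is 864.
|4680 − 864| = 3816

3816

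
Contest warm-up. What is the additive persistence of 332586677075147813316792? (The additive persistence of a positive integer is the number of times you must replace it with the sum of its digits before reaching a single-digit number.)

2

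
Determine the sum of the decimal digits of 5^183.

611

5^183 = 81566305849981556583878676365706844446264553225862081846982955693371540557468577840286201585673353520178352482616901397705078125
Sum of its 128 digits: 611.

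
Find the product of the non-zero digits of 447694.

4×4×7×6×9×4 = 24192

24192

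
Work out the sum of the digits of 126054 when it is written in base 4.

126054 in base 4 is 132301212.
Digit sum: 1+3+2+3+0+1+2+1+2 = 15.

15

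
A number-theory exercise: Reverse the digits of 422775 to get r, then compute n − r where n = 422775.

-154449

Reverse of 422775 is 577224.
422775 − 577224 = -154449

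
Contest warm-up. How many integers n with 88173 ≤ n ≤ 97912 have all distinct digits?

3024

The integers in [88173, 97912] that have all distinct digits: 89012, 89013, 89014, 89015, 89016, 89017, …, 97864, 97865.
3024 qualify.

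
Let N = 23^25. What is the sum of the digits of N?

23^25 = 11045767571919545466173812409689943
Sum of its 35 digits: 167.

167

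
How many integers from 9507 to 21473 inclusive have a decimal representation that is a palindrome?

120

The integers in [9507, 21473] that have a decimal representation that is a palindrome: 9559, 9669, 9779, 9889, 9999, 10001, …, 21312, 21412.
120 qualify.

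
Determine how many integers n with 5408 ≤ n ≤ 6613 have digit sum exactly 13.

49

The integers in [5408, 6613] that have digit sum exactly 13: 5413, 5422, 5431, 5440, 5503, 5512, …, 6601, 6610.
49 qualify.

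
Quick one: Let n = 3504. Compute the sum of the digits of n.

12

3+5+0+4 = 12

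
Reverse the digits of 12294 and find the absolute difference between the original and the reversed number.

36927

Reverse of 12294 is 49221.
|12294 − 49221| = 36927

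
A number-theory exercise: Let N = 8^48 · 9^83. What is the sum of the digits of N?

549

8^48 · 9^83 = 355179309895307934557793875869929704309080140145933495736732950924296605495195010603028215327827340583461956038161611096064
Sum of its 123 digits: 549.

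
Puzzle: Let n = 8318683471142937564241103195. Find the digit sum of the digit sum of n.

8

First digit sum: 116.
1+1+6 = 8.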